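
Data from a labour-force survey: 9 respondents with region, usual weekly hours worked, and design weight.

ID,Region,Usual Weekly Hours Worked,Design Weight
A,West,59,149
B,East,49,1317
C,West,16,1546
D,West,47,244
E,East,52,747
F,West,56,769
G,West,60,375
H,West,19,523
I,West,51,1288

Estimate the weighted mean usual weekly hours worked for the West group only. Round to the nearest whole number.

West rows: A, C, D, F, G, H, I
Weighted sum = 59×149 + 16×1546 + 47×244 + 56×769 + 60×375 + 19×523 + 51×1288
  = 8791 + 24736 + 11468 + 43064 + 22500 + 9937 + 65688 = 186184
Sum of weights = 149 + 1546 + 244 + 769 + 375 + 523 + 1288 = 4894
Weighted mean = 186184 / 4894 = 38.043318

38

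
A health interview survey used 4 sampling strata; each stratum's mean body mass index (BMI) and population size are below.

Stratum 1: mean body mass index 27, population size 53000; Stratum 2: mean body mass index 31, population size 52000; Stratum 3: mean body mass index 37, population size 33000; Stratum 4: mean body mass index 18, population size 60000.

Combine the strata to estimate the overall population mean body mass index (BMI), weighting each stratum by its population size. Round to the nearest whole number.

Σ Nₕ·x̄ₕ = 27×53000 + 31×52000 + 37×33000 + 18×60000
  = 5344000
Σ Nₕ = 53000 + 52000 + 33000 + 60000 = 198000
Overall mean = 5344000 / 198000 = 26.989899

27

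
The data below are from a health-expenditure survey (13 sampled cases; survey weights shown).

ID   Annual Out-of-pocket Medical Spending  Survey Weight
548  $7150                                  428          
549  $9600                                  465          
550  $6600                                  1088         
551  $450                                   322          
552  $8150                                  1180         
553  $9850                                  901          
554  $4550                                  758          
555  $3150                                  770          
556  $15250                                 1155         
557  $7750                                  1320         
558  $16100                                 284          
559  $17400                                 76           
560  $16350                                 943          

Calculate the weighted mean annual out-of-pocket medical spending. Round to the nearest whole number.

9120

Weighted sum = 88372750
Sum of weights = 9690
Weighted mean = 88372750 / 9690 = 9119.9948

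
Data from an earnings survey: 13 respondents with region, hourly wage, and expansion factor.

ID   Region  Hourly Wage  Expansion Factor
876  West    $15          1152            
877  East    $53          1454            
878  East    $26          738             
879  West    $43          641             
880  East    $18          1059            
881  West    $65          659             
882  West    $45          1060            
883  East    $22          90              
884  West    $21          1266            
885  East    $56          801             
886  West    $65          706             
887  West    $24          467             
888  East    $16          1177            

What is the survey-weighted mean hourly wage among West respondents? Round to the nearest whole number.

37

West rows: 876, 879, 881, 882, 884, 886, 887
Weighted sum = 15×1152 + 43×641 + 65×659 + 45×1060 + 21×1266 + 65×706 + 24×467
  = 219062
Sum of weights = 1152 + 641 + 659 + 1060 + 1266 + 706 + 467 = 5951
Weighted mean = 219062 / 5951 = 36.810956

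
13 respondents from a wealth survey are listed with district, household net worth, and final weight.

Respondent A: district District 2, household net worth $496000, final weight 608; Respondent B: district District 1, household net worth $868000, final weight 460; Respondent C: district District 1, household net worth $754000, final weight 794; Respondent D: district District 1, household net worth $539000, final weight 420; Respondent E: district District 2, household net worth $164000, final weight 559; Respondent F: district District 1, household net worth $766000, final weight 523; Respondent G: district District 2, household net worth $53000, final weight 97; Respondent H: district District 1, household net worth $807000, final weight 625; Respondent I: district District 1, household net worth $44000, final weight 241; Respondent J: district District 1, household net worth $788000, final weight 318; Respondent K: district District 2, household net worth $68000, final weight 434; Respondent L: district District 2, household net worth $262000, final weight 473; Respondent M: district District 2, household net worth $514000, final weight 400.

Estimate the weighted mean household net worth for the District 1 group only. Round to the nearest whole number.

707044

District 1 rows: B, C, D, F, H, I, J
Weighted sum = 868000×460 + 754000×794 + 539000×420 + 766000×523 + 807000×625 + 44000×241 + 788000×318
  = 399280000 + 598676000 + 226380000 + 400618000 + 504375000 + 10604000 + 250584000 = 2390517000
Sum of weights = 460 + 794 + 420 + 523 + 625 + 241 + 318 = 3381
Weighted mean = 2390517000 / 3381 = 707044.37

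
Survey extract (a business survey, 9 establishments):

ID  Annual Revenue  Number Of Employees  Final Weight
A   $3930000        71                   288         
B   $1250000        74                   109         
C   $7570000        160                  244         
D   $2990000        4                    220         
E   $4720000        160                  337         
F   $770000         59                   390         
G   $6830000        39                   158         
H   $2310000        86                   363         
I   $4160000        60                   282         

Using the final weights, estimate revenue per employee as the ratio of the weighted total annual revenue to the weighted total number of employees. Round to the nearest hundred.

Σ wᵢ·y = 3930000×288 + 1250000×109 + 7570000×244 + 2990000×220 + 4720000×337 + 770000×390 + 6830000×158 + 2310000×363 + 4160000×282
  = 1131840000 + 136250000 + 1847080000 + 657800000 + 1590640000 + 300300000 + 1079140000 + 838530000 + 1173120000 = 8754700000
Σ wᵢ·x = 199664
Ratio = 8754700000 / 199664 = 43847.163

43800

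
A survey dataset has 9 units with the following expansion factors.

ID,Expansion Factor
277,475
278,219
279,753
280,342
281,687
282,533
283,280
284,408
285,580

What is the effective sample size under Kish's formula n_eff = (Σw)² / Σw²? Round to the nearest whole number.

8

Σ wᵢ = 475 + 219 + 753 + 342 + 687 + 533 + 280 + 408 + 580 = 4277
Σ wᵢ² = 225625 + 47961 + 567009 + 116964 + 471969 + 284089 + 78400 + 166464 + 336400 = 2294881
n_eff = 4277² / 2294881 = 18292729 / 2294881 = 7.9711013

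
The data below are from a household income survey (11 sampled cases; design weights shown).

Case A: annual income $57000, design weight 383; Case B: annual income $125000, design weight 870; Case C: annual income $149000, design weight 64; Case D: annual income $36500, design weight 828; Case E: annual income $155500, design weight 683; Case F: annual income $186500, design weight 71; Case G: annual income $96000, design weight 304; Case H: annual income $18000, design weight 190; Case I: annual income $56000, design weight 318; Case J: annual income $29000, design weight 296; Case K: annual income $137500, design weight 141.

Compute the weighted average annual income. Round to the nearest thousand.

Weighted sum = 57000×383 + 125000×870 + 149000×64 + 36500×828 + 155500×683 + 186500×71 + 96000×304 + 18000×190 + 56000×318 + 29000×296 + 137500×141
  = 21831000 + 108750000 + 9536000 + 30222000 + 106206500 + 13241500 + 29184000 + 3420000 + 17808000 + 8584000 + 19387500 = 368170500
Sum of weights = 383 + 870 + 64 + 828 + 683 + 71 + 304 + 190 + 318 + 296 + 141 = 4148
Weighted mean = 368170500 / 4148 = 88758.558

89000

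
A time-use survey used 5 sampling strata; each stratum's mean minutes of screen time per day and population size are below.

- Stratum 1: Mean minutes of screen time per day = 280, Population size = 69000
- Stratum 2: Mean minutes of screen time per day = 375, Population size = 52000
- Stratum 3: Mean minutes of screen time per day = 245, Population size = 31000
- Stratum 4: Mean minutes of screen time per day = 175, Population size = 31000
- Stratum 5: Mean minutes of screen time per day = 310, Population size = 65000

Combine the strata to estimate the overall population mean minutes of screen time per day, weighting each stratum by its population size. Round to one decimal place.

290.3

Σ Nₕ·x̄ₕ = 280×69000 + 375×52000 + 245×31000 + 175×31000 + 310×65000
  = 19320000 + 19500000 + 7595000 + 5425000 + 20150000 = 71990000
Σ Nₕ = 69000 + 52000 + 31000 + 31000 + 65000 = 248000
Overall mean = 71990000 / 248000 = 290.28226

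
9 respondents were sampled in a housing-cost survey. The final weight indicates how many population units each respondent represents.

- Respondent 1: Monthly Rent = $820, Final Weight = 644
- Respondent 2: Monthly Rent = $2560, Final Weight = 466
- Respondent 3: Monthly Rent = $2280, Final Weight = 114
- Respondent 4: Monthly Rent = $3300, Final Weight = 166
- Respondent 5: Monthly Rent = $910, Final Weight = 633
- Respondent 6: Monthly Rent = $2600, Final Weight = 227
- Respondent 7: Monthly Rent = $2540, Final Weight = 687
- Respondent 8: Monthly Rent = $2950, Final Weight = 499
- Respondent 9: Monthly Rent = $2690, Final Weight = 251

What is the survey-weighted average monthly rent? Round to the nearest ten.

Weighted sum = 820×644 + 2560×466 + 2280×114 + 3300×166 + 910×633 + 2600×227 + 2540×687 + 2950×499 + 2690×251
  = 528080 + 1192960 + 259920 + 547800 + 576030 + 590200 + 1744980 + 1472050 + 675190 = 7587210
Sum of weights = 644 + 466 + 114 + 166 + 633 + 227 + 687 + 499 + 251 = 3687
Weighted mean = 7587210 / 3687 = 2057.8275

2060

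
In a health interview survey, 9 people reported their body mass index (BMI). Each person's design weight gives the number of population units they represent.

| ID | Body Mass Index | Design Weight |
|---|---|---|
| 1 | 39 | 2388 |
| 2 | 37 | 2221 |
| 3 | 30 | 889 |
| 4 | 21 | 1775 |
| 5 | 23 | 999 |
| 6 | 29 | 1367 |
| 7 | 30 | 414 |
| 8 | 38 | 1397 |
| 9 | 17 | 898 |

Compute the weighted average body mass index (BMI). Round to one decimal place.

Weighted sum = 39×2388 + 37×2221 + 30×889 + 21×1775 + 23×999 + 29×1367 + 30×414 + 38×1397 + 17×898
  = 382646
Sum of weights = 2388 + 2221 + 889 + 1775 + 999 + 1367 + 414 + 1397 + 898 = 12348
Weighted mean = 382646 / 12348 = 30.9885

31.0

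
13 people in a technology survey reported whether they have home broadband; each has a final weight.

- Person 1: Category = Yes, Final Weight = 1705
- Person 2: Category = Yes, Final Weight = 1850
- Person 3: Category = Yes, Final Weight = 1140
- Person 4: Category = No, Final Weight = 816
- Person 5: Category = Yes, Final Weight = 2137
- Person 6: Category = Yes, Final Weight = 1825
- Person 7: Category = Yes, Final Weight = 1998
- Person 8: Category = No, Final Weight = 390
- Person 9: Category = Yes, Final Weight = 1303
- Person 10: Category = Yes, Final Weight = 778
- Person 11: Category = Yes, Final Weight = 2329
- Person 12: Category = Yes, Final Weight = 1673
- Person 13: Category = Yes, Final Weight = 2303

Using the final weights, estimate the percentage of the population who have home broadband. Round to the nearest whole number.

94

Sum of weights for 'Yes' = 1705 + 1850 + 1140 + 2137 + 1825 + 1998 + 1303 + 778 + 2329 + 1673 + 2303 = 19041
Total weight = 20247
Weighted proportion = 19041 / 20247 = 0.94043562 → 94.043562%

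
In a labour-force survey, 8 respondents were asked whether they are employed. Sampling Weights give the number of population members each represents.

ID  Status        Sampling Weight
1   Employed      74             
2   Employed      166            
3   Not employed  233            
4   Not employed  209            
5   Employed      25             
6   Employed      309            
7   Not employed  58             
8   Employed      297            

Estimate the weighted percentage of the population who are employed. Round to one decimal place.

Sum of weights for 'Employed' = 74 + 166 + 25 + 309 + 297 = 871
Total weight = 74 + 166 + 233 + 209 + 25 + 309 + 58 + 297 = 1371
Weighted proportion = 871 / 1371 = 0.6353027 → 63.53027%

63.5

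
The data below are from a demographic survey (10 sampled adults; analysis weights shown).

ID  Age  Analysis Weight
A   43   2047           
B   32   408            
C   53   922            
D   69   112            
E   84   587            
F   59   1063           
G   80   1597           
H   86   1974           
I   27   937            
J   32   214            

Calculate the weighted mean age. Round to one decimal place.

60.8

Weighted sum = 43×2047 + 32×408 + 53×922 + 69×112 + 84×587 + 59×1063 + 80×1597 + 86×1974 + 27×937 + 32×214
  = 599367
Sum of weights = 2047 + 408 + 922 + 112 + 587 + 1063 + 1597 + 1974 + 937 + 214 = 9861
Weighted mean = 599367 / 9861 = 60.781564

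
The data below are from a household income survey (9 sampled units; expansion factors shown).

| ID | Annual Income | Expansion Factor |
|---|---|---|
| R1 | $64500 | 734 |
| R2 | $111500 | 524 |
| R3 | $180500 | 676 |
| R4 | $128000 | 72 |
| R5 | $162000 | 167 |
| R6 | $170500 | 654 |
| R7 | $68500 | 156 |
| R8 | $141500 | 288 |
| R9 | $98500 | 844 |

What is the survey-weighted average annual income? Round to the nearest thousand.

124000

Weighted sum = 64500×734 + 111500×524 + 180500×676 + 128000×72 + 162000×167 + 170500×654 + 68500×156 + 141500×288 + 98500×844
  = 47343000 + 58426000 + 122018000 + 9216000 + 27054000 + 111507000 + 10686000 + 40752000 + 83134000 = 510136000
Sum of weights = 734 + 524 + 676 + 72 + 167 + 654 + 156 + 288 + 844 = 4115
Weighted mean = 510136000 / 4115 = 123969.87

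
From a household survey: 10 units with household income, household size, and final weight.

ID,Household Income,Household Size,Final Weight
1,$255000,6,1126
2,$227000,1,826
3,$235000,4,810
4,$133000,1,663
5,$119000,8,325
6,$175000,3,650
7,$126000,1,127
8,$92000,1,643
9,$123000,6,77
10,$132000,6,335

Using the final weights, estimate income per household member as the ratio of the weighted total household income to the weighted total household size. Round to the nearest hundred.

Σ wᵢ·y = 255000×1126 + 227000×826 + 235000×810 + 133000×663 + 119000×325 + 175000×650 + 126000×127 + 92000×643 + 123000×77 + 132000×335
  = 287130000 + 187502000 + 190350000 + 88179000 + 38675000 + 113750000 + 16002000 + 59156000 + 9471000 + 44220000 = 1034435000
Σ wᵢ·x = 6×1126 + 1×826 + 4×810 + 1×663 + 8×325 + 3×650 + 1×127 + 1×643 + 6×77 + 6×335
  = 6756 + 826 + 3240 + 663 + 2600 + 1950 + 127 + 643 + 462 + 2010 = 19277
Ratio = 1034435000 / 19277 = 53661.617

53700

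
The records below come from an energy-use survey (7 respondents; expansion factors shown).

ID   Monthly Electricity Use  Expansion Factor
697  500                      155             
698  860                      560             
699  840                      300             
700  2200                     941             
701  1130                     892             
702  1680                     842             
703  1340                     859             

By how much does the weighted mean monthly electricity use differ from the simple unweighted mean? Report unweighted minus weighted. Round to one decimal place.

-197.5

Unweighted sum = 500 + 860 + 840 + 2200 + 1130 + 1680 + 1340 = 8550
Unweighted mean = 8550 / 7 = 1221.4286
Weighted sum = 6454880
Sum of weights = 155 + 560 + 300 + 941 + 892 + 842 + 859 = 4549
Weighted mean = 6454880 / 4549 = 1418.9668
Difference (unweighted minus weighted) = -197.53823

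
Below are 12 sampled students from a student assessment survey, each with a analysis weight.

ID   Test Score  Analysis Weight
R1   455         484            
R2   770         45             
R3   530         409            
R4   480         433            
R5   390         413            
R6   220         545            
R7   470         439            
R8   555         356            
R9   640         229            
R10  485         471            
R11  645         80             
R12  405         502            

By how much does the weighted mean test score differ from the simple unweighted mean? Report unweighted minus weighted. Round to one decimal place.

Unweighted sum = 6045
Unweighted mean = 6045 / 12 = 503.75
Weighted sum = 455×484 + 770×45 + 530×409 + 480×433 + 390×413 + 220×545 + 470×439 + 555×356 + 640×229 + 485×471 + 645×80 + 405×502
  = 1994265
Sum of weights = 484 + 45 + 409 + 433 + 413 + 545 + 439 + 356 + 229 + 471 + 80 + 502 = 4406
Weighted mean = 1994265 / 4406 = 452.62483
Difference (unweighted minus weighted) = 51.12517

51.1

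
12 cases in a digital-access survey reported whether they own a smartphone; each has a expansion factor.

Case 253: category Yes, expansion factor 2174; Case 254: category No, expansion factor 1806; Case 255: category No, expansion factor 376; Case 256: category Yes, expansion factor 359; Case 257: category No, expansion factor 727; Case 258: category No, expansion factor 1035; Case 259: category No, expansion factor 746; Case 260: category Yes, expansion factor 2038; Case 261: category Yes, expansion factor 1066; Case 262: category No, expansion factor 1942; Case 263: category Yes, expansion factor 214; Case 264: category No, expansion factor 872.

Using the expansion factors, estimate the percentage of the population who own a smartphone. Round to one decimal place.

43.8

Sum of weights for 'Yes' = 2174 + 359 + 2038 + 1066 + 214 = 5851
Total weight = 2174 + 1806 + 376 + 359 + 727 + 1035 + 746 + 2038 + 1066 + 1942 + 214 + 872 = 13355
Weighted proportion = 5851 / 13355 = 0.43811307 → 43.811307%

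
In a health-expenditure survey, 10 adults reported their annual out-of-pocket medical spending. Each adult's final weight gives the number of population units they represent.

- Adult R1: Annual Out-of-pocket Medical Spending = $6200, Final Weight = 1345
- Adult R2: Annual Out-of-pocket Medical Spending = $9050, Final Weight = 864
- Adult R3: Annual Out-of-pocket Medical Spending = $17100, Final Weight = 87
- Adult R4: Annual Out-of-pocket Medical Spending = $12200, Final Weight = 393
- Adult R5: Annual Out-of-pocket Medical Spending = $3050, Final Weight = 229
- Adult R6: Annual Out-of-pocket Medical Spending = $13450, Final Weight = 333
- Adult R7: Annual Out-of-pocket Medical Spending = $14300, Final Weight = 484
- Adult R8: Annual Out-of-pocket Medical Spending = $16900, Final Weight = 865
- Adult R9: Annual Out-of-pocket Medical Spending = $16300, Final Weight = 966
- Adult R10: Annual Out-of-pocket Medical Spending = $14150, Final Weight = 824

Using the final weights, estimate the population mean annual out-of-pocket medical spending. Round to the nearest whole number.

11982

Weighted sum = 6200×1345 + 9050×864 + 17100×87 + 12200×393 + 3050×229 + 13450×333 + 14300×484 + 16900×865 + 16300×966 + 14150×824
  = 76562900
Sum of weights = 1345 + 864 + 87 + 393 + 229 + 333 + 484 + 865 + 966 + 824 = 6390
Weighted mean = 76562900 / 6390 = 11981.674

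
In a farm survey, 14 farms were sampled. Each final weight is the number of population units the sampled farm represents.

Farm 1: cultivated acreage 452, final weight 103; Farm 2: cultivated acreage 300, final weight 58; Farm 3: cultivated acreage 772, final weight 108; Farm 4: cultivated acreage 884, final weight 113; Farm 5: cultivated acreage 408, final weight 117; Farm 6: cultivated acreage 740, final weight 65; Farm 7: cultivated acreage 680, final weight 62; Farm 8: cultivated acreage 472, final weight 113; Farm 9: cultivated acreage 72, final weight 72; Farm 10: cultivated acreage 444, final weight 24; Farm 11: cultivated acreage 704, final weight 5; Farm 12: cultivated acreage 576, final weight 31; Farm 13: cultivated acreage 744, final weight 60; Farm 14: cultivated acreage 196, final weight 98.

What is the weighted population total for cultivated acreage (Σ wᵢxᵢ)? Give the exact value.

539620

Weighted total = 539620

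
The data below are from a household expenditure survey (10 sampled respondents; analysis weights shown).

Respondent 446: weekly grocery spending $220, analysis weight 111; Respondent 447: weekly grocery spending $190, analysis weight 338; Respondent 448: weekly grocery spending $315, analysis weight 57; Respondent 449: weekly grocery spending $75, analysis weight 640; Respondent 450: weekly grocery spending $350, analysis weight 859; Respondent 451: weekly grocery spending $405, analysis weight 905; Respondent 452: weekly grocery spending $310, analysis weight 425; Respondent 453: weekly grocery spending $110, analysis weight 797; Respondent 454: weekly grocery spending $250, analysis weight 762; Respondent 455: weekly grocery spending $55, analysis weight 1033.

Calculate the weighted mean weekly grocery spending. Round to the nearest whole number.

217

Weighted sum = 220×111 + 190×338 + 315×57 + 75×640 + 350×859 + 405×905 + 310×425 + 110×797 + 250×762 + 55×1033
  = 24420 + 64220 + 17955 + 48000 + 300650 + 366525 + 131750 + 87670 + 190500 + 56815 = 1288505
Sum of weights = 111 + 338 + 57 + 640 + 859 + 905 + 425 + 797 + 762 + 1033 = 5927
Weighted mean = 1288505 / 5927 = 217.39582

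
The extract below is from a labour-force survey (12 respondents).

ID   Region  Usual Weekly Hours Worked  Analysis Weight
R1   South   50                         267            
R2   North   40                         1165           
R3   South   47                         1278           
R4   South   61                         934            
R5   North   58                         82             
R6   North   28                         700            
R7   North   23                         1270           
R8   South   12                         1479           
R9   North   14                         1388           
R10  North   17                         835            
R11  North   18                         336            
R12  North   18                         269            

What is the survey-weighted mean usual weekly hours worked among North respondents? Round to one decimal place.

North rows: R2, R5, R6, R7, R9, R10, R11, R12
Weighted sum = 40×1165 + 58×82 + 28×700 + 23×1270 + 14×1388 + 17×835 + 18×336 + 18×269
  = 46600 + 4756 + 19600 + 29210 + 19432 + 14195 + 6048 + 4842 = 144683
Sum of weights = 6045
Weighted mean = 144683 / 6045 = 23.934326

23.9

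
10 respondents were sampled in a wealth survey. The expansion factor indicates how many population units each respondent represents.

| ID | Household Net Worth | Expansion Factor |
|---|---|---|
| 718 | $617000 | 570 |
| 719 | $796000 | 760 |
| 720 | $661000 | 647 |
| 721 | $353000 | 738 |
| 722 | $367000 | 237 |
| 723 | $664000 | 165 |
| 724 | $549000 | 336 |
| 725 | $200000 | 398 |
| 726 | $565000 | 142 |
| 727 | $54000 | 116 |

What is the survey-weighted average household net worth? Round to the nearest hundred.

Weighted sum = 617000×570 + 796000×760 + 661000×647 + 353000×738 + 367000×237 + 664000×165 + 549000×336 + 200000×398 + 565000×142 + 54000×116
  = 2191928000
Sum of weights = 4109
Weighted mean = 2191928000 / 4109 = 533445.61

533400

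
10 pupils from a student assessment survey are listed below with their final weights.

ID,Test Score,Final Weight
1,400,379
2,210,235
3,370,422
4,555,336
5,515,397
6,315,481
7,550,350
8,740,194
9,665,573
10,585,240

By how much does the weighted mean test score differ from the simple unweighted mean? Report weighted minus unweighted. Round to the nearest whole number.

Unweighted sum = 400 + 210 + 370 + 555 + 515 + 315 + 550 + 740 + 665 + 585 = 4905
Unweighted mean = 4905 / 10 = 490.5
Weighted sum = 400×379 + 210×235 + 370×422 + 555×336 + 515×397 + 315×481 + 550×350 + 740×194 + 665×573 + 585×240
  = 151600 + 49350 + 156140 + 186480 + 204455 + 151515 + 192500 + 143560 + 381045 + 140400 = 1757045
Sum of weights = 3607
Weighted mean = 1757045 / 3607 = 487.12088
Difference (weighted minus unweighted) = -3.3791239

-3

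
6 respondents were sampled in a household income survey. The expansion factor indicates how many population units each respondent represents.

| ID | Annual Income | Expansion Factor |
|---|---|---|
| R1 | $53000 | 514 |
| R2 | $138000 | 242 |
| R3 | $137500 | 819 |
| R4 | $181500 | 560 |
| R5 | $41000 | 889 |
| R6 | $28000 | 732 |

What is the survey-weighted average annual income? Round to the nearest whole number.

Weighted sum = 53000×514 + 138000×242 + 137500×819 + 181500×560 + 41000×889 + 28000×732
  = 27242000 + 33396000 + 112612500 + 101640000 + 36449000 + 20496000 = 331835500
Sum of weights = 3756
Weighted mean = 331835500 / 3756 = 88348.11

88348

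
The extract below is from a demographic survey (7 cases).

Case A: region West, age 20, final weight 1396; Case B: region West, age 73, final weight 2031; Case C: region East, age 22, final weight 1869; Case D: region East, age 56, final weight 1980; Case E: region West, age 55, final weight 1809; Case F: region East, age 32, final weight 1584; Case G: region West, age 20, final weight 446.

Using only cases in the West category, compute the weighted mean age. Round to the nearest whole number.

West rows: A, B, E, G
Weighted sum = 20×1396 + 73×2031 + 55×1809 + 20×446
  = 284598
Sum of weights = 1396 + 2031 + 1809 + 446 = 5682
Weighted mean = 284598 / 5682 = 50.087645

50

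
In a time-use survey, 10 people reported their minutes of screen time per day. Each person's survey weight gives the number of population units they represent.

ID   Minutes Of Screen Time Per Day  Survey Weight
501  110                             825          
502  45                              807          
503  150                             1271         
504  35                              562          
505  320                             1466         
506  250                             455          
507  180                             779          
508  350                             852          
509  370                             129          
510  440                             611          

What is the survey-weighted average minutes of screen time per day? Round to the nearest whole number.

216

Weighted sum = 110×825 + 45×807 + 150×1271 + 35×562 + 320×1466 + 250×455 + 180×779 + 350×852 + 370×129 + 440×611
  = 90750 + 36315 + 190650 + 19670 + 469120 + 113750 + 140220 + 298200 + 47730 + 268840 = 1675245
Sum of weights = 825 + 807 + 1271 + 562 + 1466 + 455 + 779 + 852 + 129 + 611 = 7757
Weighted mean = 1675245 / 7757 = 215.96558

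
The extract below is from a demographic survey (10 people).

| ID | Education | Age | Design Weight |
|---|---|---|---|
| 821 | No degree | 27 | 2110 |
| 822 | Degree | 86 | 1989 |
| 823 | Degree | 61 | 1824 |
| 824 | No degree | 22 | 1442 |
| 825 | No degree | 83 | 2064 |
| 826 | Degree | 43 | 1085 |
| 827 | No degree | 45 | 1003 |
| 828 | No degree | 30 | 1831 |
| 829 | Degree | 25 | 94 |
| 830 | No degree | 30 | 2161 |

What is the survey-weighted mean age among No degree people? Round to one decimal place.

40.0

No degree rows: 821, 824, 825, 827, 828, 830
Weighted sum = 27×2110 + 22×1442 + 83×2064 + 45×1003 + 30×1831 + 30×2161
  = 56970 + 31724 + 171312 + 45135 + 54930 + 64830 = 424901
Sum of weights = 2110 + 1442 + 2064 + 1003 + 1831 + 2161 = 10611
Weighted mean = 424901 / 10611 = 40.043445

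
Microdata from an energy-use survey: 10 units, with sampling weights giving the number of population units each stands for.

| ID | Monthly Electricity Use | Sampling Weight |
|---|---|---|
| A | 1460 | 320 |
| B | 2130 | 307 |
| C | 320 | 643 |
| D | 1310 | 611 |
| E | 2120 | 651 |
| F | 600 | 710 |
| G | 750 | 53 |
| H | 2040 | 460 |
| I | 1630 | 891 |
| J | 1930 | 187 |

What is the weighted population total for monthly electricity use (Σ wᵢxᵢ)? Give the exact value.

6724790

Weighted total = 1460×320 + 2130×307 + 320×643 + 1310×611 + 2120×651 + 600×710 + 750×53 + 2040×460 + 1630×891 + 1930×187
  = 467200 + 653910 + 205760 + 800410 + 1380120 + 426000 + 39750 + 938400 + 1452330 + 360910 = 6724790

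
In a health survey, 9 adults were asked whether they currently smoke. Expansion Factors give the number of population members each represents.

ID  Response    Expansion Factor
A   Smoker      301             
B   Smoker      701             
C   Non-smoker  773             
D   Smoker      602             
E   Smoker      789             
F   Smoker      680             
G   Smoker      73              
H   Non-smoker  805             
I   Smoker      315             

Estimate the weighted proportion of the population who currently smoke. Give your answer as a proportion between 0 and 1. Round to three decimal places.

0.687

Sum of weights for 'Smoker' = 301 + 701 + 602 + 789 + 680 + 73 + 315 = 3461
Total weight = 301 + 701 + 773 + 602 + 789 + 680 + 73 + 805 + 315 = 5039
Weighted proportion = 3461 / 5039 = 0.68684263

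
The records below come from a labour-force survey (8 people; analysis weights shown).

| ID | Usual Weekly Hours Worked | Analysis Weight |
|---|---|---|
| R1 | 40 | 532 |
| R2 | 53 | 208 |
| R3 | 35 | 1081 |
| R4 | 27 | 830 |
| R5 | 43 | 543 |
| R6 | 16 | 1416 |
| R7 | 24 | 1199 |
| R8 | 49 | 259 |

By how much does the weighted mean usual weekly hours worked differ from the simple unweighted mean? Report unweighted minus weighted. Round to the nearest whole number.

Unweighted sum = 40 + 53 + 35 + 27 + 43 + 16 + 24 + 49 = 287
Unweighted mean = 287 / 8 = 35.875
Weighted sum = 40×532 + 53×208 + 35×1081 + 27×830 + 43×543 + 16×1416 + 24×1199 + 49×259
  = 21280 + 11024 + 37835 + 22410 + 23349 + 22656 + 28776 + 12691 = 180021
Sum of weights = 6068
Weighted mean = 180021 / 6068 = 29.667271
Difference (unweighted minus weighted) = 6.2077291

6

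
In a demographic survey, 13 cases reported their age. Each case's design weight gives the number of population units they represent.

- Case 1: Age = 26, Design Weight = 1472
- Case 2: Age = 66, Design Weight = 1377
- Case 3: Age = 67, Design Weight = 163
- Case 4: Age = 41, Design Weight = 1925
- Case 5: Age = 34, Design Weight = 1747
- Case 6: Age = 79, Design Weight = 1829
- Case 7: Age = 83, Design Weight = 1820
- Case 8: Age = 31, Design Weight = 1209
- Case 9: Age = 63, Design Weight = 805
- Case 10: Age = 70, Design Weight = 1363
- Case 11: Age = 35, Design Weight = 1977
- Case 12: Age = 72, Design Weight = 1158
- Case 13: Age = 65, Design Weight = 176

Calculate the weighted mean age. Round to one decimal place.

Weighted sum = 921564
Sum of weights = 17021
Weighted mean = 921564 / 17021 = 54.142765

54.1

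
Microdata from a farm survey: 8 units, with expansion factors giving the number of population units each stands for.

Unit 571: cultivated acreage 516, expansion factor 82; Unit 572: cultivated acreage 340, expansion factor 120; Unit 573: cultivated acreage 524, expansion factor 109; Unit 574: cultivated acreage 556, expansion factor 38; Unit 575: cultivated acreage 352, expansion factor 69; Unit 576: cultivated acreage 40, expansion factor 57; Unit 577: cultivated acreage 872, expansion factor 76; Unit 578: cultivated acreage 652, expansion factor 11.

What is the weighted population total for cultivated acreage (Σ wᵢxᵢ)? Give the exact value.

261368

Weighted total = 516×82 + 340×120 + 524×109 + 556×38 + 352×69 + 40×57 + 872×76 + 652×11
  = 42312 + 40800 + 57116 + 21128 + 24288 + 2280 + 66272 + 7172 = 261368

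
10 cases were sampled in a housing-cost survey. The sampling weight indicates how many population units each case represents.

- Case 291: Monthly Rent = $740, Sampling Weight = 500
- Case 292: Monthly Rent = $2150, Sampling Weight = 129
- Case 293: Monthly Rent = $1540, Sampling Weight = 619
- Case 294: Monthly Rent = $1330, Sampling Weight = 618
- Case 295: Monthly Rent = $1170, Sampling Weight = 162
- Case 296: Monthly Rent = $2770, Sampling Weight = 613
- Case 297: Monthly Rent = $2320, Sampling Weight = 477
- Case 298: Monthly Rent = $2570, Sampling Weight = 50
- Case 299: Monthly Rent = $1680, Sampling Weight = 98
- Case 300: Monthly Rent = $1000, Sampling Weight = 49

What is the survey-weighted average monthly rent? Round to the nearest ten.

Weighted sum = 740×500 + 2150×129 + 1540×619 + 1330×618 + 1170×162 + 2770×613 + 2320×477 + 2570×50 + 1680×98 + 1000×49
  = 370000 + 277350 + 953260 + 821940 + 189540 + 1698010 + 1106640 + 128500 + 164640 + 49000 = 5758880
Sum of weights = 500 + 129 + 619 + 618 + 162 + 613 + 477 + 50 + 98 + 49 = 3315
Weighted mean = 5758880 / 3315 = 1737.2187

1740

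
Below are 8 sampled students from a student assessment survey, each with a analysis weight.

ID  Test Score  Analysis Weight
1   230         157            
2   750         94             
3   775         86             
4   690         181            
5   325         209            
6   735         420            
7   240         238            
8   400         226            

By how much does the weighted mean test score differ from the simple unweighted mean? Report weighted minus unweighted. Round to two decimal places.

Unweighted sum = 230 + 750 + 775 + 690 + 325 + 735 + 240 + 400 = 4145
Unweighted mean = 4145 / 8 = 518.125
Weighted sum = 230×157 + 750×94 + 775×86 + 690×181 + 325×209 + 735×420 + 240×238 + 400×226
  = 822295
Sum of weights = 157 + 94 + 86 + 181 + 209 + 420 + 238 + 226 = 1611
Weighted mean = 822295 / 1611 = 510.4252
Difference (weighted minus unweighted) = -7.6997983

-7.70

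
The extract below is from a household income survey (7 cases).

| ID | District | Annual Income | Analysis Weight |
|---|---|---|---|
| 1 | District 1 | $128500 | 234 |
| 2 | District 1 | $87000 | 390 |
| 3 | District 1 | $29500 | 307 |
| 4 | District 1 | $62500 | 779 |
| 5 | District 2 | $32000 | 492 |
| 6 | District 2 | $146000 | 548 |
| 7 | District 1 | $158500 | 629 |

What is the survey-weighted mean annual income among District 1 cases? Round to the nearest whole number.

District 1 rows: 1, 2, 3, 4, 7
Weighted sum = 128500×234 + 87000×390 + 29500×307 + 62500×779 + 158500×629
  = 30069000 + 33930000 + 9056500 + 48687500 + 99696500 = 221439500
Sum of weights = 234 + 390 + 307 + 779 + 629 = 2339
Weighted mean = 221439500 / 2339 = 94672.723

94673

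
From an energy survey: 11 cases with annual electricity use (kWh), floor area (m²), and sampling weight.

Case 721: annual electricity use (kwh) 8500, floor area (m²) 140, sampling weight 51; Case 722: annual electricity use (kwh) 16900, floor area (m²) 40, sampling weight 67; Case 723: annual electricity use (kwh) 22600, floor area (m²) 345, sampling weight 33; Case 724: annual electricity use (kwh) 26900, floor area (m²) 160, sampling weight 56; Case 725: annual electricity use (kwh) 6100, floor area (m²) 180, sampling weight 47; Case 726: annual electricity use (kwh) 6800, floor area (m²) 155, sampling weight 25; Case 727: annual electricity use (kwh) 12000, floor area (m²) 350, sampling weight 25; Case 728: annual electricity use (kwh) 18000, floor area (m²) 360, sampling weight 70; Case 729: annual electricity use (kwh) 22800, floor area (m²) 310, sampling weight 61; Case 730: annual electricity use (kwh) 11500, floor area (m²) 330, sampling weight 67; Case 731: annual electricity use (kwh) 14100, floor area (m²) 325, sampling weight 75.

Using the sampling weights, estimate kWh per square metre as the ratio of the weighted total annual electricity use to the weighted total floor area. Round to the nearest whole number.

Σ wᵢ·y = 8500×51 + 16900×67 + 22600×33 + 26900×56 + 6100×47 + 6800×25 + 12000×25 + 18000×70 + 22800×61 + 11500×67 + 14100×75
  = 433500 + 1132300 + 745800 + 1506400 + 286700 + 170000 + 300000 + 1260000 + 1390800 + 770500 + 1057500 = 9053500
Σ wᵢ·x = 140×51 + 40×67 + 345×33 + 160×56 + 180×47 + 155×25 + 350×25 + 360×70 + 310×61 + 330×67 + 325×75
  = 7140 + 2680 + 11385 + 8960 + 8460 + 3875 + 8750 + 25200 + 18910 + 22110 + 24375 = 141845
Ratio = 9053500 / 141845 = 63.826712

64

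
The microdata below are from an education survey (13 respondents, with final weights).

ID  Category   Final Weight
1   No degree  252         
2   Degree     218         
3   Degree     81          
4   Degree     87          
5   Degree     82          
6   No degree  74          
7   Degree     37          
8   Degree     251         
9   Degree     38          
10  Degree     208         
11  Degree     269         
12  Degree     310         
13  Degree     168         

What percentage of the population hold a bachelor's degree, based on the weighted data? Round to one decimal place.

84.3

Sum of weights for 'Degree' = 218 + 81 + 87 + 82 + 37 + 251 + 38 + 208 + 269 + 310 + 168 = 1749
Total weight = 2075
Weighted proportion = 1749 / 2075 = 0.84289157 → 84.289157%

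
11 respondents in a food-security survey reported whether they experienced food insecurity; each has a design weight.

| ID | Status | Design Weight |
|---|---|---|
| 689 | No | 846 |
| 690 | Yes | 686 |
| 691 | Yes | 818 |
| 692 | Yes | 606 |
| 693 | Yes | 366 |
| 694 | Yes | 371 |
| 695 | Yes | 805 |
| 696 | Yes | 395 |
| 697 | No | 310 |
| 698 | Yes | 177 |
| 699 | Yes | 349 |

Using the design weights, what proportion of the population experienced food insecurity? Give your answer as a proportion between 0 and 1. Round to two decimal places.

0.80

Sum of weights for 'Yes' = 686 + 818 + 606 + 366 + 371 + 805 + 395 + 177 + 349 = 4573
Total weight = 846 + 686 + 818 + 606 + 366 + 371 + 805 + 395 + 310 + 177 + 349 = 5729
Weighted proportion = 4573 / 5729 = 0.79821958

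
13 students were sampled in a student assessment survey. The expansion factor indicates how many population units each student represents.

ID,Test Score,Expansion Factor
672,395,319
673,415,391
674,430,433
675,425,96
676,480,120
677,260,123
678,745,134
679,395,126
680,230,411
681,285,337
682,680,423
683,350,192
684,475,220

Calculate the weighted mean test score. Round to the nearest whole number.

Weighted sum = 1404355
Sum of weights = 3325
Weighted mean = 1404355 / 3325 = 422.36241

422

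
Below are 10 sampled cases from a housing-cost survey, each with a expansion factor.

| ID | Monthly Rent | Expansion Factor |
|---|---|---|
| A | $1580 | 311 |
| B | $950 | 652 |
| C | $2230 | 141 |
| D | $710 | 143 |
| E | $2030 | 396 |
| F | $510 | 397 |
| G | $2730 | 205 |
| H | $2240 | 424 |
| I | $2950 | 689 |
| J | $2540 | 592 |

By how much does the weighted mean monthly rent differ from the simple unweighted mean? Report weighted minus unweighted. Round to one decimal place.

Unweighted sum = 1580 + 950 + 2230 + 710 + 2030 + 510 + 2730 + 2240 + 2950 + 2540 = 18470
Unweighted mean = 18470 / 10 = 1847
Weighted sum = 1580×311 + 950×652 + 2230×141 + 710×143 + 2030×396 + 510×397 + 2730×205 + 2240×424 + 2950×689 + 2540×592
  = 491380 + 619400 + 314430 + 101530 + 803880 + 202470 + 559650 + 949760 + 2032550 + 1503680 = 7578730
Sum of weights = 3950
Weighted mean = 7578730 / 3950 = 1918.6658
Difference (weighted minus unweighted) = 71.665823

71.7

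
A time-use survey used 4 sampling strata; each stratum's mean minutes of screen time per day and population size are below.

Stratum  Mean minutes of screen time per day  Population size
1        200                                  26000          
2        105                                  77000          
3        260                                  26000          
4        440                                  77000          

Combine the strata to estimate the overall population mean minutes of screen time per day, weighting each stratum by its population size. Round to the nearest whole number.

Σ Nₕ·x̄ₕ = 200×26000 + 105×77000 + 260×26000 + 440×77000
  = 5200000 + 8085000 + 6760000 + 33880000 = 53925000
Σ Nₕ = 26000 + 77000 + 26000 + 77000 = 206000
Overall mean = 53925000 / 206000 = 261.77184

262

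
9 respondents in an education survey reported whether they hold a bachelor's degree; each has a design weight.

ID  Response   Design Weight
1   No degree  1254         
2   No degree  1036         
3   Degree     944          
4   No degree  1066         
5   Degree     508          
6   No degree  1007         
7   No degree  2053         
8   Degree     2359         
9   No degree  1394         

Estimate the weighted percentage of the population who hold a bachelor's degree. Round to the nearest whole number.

33

Sum of weights for 'Degree' = 944 + 508 + 2359 = 3811
Total weight = 11621
Weighted proportion = 3811 / 11621 = 0.3279408 → 32.79408%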